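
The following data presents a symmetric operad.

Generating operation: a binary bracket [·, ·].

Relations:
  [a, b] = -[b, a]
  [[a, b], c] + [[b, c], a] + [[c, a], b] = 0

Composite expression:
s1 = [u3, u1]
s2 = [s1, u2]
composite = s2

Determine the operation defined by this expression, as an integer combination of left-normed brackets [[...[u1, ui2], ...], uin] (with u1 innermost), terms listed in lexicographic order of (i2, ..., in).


-[[u1, u3], u2]


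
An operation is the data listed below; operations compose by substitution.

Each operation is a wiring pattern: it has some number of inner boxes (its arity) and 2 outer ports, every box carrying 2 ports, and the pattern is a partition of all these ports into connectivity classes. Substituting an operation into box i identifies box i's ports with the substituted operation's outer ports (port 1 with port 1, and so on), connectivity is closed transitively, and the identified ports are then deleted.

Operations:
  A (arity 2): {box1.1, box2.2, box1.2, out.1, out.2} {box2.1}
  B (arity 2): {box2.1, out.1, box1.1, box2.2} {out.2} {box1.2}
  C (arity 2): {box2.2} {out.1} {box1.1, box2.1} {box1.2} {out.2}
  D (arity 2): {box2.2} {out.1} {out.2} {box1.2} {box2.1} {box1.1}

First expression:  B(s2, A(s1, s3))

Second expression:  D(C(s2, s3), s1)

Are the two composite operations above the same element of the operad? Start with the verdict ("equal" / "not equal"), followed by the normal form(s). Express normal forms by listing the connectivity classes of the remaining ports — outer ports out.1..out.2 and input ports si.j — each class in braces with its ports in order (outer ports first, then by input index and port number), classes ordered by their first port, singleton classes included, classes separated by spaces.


not equal; the first gives {out.1, s1.1, s1.2, s2.1, s3.2} {out.2} {s2.2} {s3.1} and the second {out.1} {out.2} {s1.1} {s1.2} {s2.1, s3.1} {s2.2} {s3.2}

In normal form, the first expression is {out.1, s1.1, s1.2, s2.1, s3.2} {out.2} {s2.2} {s3.1}
In normal form, the second expression is {out.1} {out.2} {s1.1} {s1.2} {s2.1, s3.1} {s2.2} {s3.2}
Different reductions; not equal.


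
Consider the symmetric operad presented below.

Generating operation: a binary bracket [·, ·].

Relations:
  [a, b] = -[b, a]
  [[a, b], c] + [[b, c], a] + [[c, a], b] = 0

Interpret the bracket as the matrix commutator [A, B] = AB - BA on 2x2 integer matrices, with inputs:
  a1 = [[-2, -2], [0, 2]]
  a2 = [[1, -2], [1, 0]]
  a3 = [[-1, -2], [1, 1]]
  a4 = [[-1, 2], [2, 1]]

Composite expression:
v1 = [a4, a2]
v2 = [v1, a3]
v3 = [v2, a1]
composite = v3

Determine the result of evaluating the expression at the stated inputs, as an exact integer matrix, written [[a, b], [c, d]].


[[-40, -120], [80, 40]]

[a4, a2] = [[6, 2], [4, -6]]
[[a4, a2], a3] = [[10, -20], [-20, -10]]
[[[a4, a2], a3], a1] = [[-40, -120], [80, 40]]


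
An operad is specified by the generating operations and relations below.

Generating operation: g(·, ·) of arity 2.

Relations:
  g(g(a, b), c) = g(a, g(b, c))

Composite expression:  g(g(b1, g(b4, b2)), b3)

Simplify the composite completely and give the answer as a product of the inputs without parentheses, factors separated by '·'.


b1 · b4 · b2 · b3

Key point: g is associative — brackets drop, the b-order remains.
g(b4, b2) spells out as b4 · b2
g(b1, g(b4, b2)) spells out as b1 · b4 · b2
g(g(b1, g(b4, b2)), b3) spells out as b1 · b4 · b2 · b3


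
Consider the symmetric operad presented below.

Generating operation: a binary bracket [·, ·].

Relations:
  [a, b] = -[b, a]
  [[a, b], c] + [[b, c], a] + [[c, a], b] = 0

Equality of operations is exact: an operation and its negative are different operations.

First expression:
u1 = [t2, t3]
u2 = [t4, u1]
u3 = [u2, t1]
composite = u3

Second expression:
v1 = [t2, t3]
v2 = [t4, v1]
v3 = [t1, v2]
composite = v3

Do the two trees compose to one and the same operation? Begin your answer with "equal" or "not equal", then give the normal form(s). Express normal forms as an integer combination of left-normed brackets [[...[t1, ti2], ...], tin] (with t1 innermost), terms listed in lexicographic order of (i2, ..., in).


not equal: they reduce to [[[t1, t2], t3], t4] - [[[t1, t3], t2], t4] - [[[t1, t4], t2], t3] + [[[t1, t4], t3], t2] and -[[[t1, t2], t3], t4] + [[[t1, t3], t2], t4] + [[[t1, t4], t2], t3] - [[[t1, t4], t3], t2]

Normal form of the first expression: [[[t1, t2], t3], t4] - [[[t1, t3], t2], t4] - [[[t1, t4], t2], t3] + [[[t1, t4], t3], t2]
Normal form of the second expression: -[[[t1, t2], t3], t4] + [[[t1, t3], t2], t4] + [[[t1, t4], t2], t3] - [[[t1, t4], t3], t2]
No match — not equal.


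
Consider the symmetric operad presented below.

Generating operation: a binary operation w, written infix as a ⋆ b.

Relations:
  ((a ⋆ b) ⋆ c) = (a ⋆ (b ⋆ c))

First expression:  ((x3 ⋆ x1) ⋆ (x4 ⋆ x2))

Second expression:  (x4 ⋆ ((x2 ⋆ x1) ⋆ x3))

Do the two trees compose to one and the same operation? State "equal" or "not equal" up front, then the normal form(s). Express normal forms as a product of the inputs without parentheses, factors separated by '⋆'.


Reducing the first expression gives x3 ⋆ x1 ⋆ x4 ⋆ x2
Reducing the second expression gives x4 ⋆ x2 ⋆ x1 ⋆ x3
Distinct normal forms: not equal.

not equal: they reduce to x3 ⋆ x1 ⋆ x4 ⋆ x2 and x4 ⋆ x2 ⋆ x1 ⋆ x3


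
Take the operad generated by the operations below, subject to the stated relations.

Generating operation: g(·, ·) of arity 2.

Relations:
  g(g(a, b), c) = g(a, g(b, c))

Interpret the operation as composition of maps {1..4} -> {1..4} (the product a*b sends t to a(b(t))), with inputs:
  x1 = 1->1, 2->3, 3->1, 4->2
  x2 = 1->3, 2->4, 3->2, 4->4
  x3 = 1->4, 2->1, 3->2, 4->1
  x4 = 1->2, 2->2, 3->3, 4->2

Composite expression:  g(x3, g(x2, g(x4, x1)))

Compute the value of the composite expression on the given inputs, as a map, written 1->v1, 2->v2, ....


g(x4, x1) = 1->2, 2->3, 3->2, 4->2
g(x2, g(x4, x1)) = 1->4, 2->2, 3->4, 4->4
g(x3, g(x2, g(x4, x1))) = 1->1, 2->1, 3->1, 4->1

1->1, 2->1, 3->1, 4->1


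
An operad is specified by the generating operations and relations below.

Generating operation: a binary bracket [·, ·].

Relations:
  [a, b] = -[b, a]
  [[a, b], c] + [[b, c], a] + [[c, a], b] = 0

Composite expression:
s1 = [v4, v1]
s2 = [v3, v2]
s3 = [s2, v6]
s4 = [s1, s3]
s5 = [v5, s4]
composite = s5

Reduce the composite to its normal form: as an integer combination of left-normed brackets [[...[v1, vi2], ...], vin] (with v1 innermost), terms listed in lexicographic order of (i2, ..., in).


Antisymmetry and Jacobi reduce to v1-anchored left-normed brackets.
Composite bracket: [v5, [[v4, v1], [[v3, v2], v6]]]
Under [a, b] = ab - ba we get 32 signed associative words (2^5 = 32).
Keep just the words that open with v1:
  sign of v1v4v2v3v6v5 is -1, so it contributes -[[[[[v1, v4], v2], v3], v6], v5]
  sign of v1v4v3v2v6v5 is +1, so it contributes +[[[[[v1, v4], v3], v2], v6], v5]
  sign of v1v4v6v2v3v5 is +1, so it contributes +[[[[[v1, v4], v6], v2], v3], v5]
  sign of v1v4v6v3v2v5 is -1, so it contributes -[[[[[v1, v4], v6], v3], v2], v5]

-[[[[[v1, v4], v2], v3], v6], v5] + [[[[[v1, v4], v3], v2], v6], v5] + [[[[[v1, v4], v6], v2], v3], v5] - [[[[[v1, v4], v6], v3], v2], v5]


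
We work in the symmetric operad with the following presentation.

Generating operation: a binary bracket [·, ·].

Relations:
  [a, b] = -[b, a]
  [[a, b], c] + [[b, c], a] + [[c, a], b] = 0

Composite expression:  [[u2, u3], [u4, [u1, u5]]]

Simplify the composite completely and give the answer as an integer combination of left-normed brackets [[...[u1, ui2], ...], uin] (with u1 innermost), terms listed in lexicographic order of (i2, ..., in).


[[[[u1, u5], u4], u2], u3] - [[[[u1, u5], u4], u3], u2]

Expand each bracket as ab - ba; the u1-initial words give the coefficients.
Composite bracket: [[u2, u3], [u4, [u1, u5]]]
Under [a, b] = ab - ba we get 16 signed associative words (2^4 = 16).
Words beginning with u1 determine it all:
  from u1u5u4u2u3, sign +1: term +[[[[u1, u5], u4], u2], u3]
  from u1u5u4u3u2, sign -1: term -[[[[u1, u5], u4], u3], u2]


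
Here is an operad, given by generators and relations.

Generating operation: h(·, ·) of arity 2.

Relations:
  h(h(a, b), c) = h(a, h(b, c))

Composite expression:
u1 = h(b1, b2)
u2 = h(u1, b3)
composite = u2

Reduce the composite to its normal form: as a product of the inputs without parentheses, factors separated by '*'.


b1 * b2 * b3

Every regrouping of h is equal, so read the b-inputs in written order.
h(b1, b2) reduces to b1 * b2
h(h(b1, b2), b3) reduces to b1 * b2 * b3


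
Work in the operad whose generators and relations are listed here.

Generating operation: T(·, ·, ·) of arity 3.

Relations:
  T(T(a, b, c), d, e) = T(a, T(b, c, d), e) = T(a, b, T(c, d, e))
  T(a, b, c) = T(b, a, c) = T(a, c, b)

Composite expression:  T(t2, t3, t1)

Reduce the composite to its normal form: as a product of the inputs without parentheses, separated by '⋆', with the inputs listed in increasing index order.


t1 ⋆ t2 ⋆ t3

With T associative and commutative, the t-input set is all that matters.
T(t2, t3, t1) unparenthesizes to t2 ⋆ t3 ⋆ t1
putting the inputs in ascending order: t1 ⋆ t2 ⋆ t3


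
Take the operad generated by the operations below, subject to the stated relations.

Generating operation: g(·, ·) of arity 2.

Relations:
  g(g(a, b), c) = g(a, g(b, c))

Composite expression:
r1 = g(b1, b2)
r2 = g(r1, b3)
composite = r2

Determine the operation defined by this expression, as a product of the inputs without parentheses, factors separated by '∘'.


b1 ∘ b2 ∘ b3


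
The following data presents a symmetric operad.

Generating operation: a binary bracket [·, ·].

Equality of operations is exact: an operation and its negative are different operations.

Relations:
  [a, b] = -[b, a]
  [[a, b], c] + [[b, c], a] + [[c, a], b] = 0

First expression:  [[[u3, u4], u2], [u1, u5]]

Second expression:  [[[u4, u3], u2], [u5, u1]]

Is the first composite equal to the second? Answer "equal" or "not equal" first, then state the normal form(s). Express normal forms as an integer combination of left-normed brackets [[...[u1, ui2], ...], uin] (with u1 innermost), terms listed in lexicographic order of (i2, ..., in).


equal; the common form is [[[[u1, u5], u2], u3], u4] - [[[[u1, u5], u2], u4], u3] - [[[[u1, u5], u3], u4], u2] + [[[[u1, u5], u4], u3], u2]

The first expression, normalized: [[[[u1, u5], u2], u3], u4] - [[[[u1, u5], u2], u4], u3] - [[[[u1, u5], u3], u4], u2] + [[[[u1, u5], u4], u3], u2]
The second expression, normalized: [[[[u1, u5], u2], u3], u4] - [[[[u1, u5], u2], u4], u3] - [[[[u1, u5], u3], u4], u2] + [[[[u1, u5], u4], u3], u2]
Identical normal forms: equal.


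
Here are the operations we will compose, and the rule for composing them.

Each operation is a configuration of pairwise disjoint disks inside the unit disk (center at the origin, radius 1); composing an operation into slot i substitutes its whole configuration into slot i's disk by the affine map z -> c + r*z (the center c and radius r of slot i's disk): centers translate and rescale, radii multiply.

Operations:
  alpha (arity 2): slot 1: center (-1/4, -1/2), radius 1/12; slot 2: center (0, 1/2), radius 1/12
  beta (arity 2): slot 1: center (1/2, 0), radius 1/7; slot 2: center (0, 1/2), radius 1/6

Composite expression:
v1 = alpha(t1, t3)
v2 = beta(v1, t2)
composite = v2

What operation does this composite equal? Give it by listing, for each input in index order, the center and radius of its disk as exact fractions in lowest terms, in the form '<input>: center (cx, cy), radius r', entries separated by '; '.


Only the slot chain above each t matters under beta; compose those maps.
input t1: composing its 2 substitution steps yields center (13/28, -1/14), radius 1/84
input t3: composing its 2 substitution steps yields center (1/2, 1/14), radius 1/84
input t2: composing its 1 substitution step yields center (0, 1/2), radius 1/6

t1: center (13/28, -1/14), radius 1/84; t2: center (0, 1/2), radius 1/6; t3: center (1/2, 1/14), radius 1/84


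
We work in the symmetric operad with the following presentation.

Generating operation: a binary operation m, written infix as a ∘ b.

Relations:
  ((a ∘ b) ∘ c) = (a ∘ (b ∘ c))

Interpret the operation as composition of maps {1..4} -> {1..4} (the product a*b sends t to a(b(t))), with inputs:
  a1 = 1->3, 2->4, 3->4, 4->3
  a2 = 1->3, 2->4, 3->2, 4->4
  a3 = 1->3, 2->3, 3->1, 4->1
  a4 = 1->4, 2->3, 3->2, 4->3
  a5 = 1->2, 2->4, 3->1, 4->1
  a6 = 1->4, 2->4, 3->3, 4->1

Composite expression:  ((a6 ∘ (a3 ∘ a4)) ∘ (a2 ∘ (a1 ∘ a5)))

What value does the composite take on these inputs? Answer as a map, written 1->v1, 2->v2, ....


(a3 ∘ a4) = 1->1, 2->1, 3->3, 4->1
(a6 ∘ (a3 ∘ a4)) = 1->4, 2->4, 3->3, 4->4
(a1 ∘ a5) = 1->4, 2->3, 3->3, 4->3
(a2 ∘ (a1 ∘ a5)) = 1->4, 2->2, 3->2, 4->2
((a6 ∘ (a3 ∘ a4)) ∘ (a2 ∘ (a1 ∘ a5))) = 1->4, 2->4, 3->4, 4->4

1->4, 2->4, 3->4, 4->4


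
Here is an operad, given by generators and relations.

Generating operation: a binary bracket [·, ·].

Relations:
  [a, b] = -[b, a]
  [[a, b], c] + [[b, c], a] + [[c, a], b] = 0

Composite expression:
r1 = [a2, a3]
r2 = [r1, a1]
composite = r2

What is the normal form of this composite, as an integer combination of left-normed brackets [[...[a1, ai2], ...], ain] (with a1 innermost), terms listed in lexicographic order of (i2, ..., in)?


Skip Jacobi rewriting: expand, keep a1-initial words, read off terms.
Composite bracket: [[a2, a3], a1]
Expanding via [a, b] = ab - ba: 4 signed words (2^2 = 4).
Only words starting with a1 matter:
  sign of a1a2a3 is -1, so it contributes -[[a1, a2], a3]
  sign of a1a3a2 is +1, so it contributes +[[a1, a3], a2]

-[[a1, a2], a3] + [[a1, a3], a2]


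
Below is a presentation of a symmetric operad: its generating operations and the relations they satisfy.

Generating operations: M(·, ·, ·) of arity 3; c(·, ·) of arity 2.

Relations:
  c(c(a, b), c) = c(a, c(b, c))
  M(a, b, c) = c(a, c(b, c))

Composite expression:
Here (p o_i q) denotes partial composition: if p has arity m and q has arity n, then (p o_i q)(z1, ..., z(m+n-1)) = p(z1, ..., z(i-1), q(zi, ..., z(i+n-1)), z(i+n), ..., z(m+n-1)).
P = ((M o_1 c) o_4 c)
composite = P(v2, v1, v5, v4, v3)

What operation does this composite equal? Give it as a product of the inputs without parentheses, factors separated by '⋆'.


v2 ⋆ v1 ⋆ v5 ⋆ v4 ⋆ v3

The M-tree's shape is irrelevant; the v-reading-order decides.
c(v2, v1) reduces to v2 ⋆ v1
c(v4, v3) reduces to v4 ⋆ v3
M(c(v2, v1), v5, c(v4, v3)) reduces to v2 ⋆ v1 ⋆ v5 ⋆ v4 ⋆ v3


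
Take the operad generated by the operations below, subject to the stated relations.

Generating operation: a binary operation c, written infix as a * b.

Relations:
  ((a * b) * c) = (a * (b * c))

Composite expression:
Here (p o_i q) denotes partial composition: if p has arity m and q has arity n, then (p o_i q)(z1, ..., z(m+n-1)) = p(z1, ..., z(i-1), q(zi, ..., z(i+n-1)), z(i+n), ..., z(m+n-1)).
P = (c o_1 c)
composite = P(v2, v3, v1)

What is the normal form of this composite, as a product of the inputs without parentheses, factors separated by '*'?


v2 * v3 * v1

Every regrouping of c is equal, so read the v-inputs in written order.
(v2 * v3) spells out as v2 * v3
((v2 * v3) * v1) spells out as v2 * v3 * v1


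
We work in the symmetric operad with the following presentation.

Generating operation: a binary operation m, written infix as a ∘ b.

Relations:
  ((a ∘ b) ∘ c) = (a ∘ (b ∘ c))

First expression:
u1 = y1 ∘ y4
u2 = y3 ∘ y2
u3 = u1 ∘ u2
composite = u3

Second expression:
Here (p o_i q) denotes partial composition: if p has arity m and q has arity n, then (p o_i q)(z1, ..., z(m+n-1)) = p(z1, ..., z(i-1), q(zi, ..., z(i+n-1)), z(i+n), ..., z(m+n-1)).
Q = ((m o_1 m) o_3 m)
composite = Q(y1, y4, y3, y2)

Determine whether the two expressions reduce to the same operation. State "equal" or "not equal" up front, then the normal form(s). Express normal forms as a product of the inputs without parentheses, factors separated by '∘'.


equal: each reduces to y1 ∘ y4 ∘ y3 ∘ y2


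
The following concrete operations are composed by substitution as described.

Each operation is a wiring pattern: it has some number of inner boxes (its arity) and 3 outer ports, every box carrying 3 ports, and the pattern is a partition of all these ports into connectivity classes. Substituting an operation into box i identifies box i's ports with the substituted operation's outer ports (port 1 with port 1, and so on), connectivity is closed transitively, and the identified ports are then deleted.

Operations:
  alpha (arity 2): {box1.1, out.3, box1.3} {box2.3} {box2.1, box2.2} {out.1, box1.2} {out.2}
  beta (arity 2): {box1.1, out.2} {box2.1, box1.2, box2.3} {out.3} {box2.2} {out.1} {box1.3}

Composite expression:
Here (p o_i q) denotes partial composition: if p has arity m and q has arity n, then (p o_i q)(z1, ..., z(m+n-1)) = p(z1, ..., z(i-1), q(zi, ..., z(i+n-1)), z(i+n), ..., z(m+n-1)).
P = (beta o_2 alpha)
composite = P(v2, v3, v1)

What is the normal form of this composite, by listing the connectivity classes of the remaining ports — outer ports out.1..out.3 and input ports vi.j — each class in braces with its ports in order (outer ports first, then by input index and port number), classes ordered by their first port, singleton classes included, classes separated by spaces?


{out.1} {out.2, v2.1} {out.3} {v1.1, v1.2} {v1.3} {v2.2, v3.1, v3.2, v3.3} {v2.3}

Connectivity passes through glued beta-boundaries; trace each wire chain.
stage alpha: inputs (v3, v1), connectivity {out.1, v3.2} {out.2} {out.3, v3.1, v3.3} {v1.1, v1.2} {v1.3}, out.j its boundary
stage beta: inputs (v2, v3, v1), connectivity {out.1} {out.2, v2.1} {out.3} {v1.1, v1.2} {v1.3} {v2.2, v3.1, v3.2, v3.3} {v2.3}, out.j its boundary


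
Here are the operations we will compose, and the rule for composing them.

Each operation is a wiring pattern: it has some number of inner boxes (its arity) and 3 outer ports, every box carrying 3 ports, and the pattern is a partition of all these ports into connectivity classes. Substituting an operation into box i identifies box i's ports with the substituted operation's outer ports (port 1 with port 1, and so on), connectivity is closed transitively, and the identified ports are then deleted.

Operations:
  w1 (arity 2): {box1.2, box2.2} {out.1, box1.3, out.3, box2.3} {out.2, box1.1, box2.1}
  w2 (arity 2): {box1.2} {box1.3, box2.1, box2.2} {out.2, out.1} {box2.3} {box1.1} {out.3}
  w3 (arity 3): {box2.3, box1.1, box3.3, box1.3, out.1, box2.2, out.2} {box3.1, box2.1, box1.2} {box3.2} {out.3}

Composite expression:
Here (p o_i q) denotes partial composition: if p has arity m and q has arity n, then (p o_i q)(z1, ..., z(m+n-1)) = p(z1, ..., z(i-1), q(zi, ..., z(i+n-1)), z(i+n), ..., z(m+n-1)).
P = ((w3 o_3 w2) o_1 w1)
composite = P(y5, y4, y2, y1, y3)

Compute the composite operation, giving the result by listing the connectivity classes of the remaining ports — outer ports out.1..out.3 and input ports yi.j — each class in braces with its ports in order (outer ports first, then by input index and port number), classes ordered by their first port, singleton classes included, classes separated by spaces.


{out.1, out.2, y2.2, y2.3, y4.3, y5.3} {out.3} {y1.1} {y1.2} {y1.3, y3.1, y3.2} {y2.1, y4.1, y5.1} {y3.3} {y4.2, y5.2}

Two ports join when wires chain via w3-identified ports.
after w1, the pattern on (y5, y4) reads {out.1, out.3, y4.3, y5.3} {out.2, y4.1, y5.1} {y4.2, y5.2} (out.j = its outer ports)
after w2, the pattern on (y1, y3) reads {out.1, out.2} {out.3} {y1.1} {y1.2} {y1.3, y3.1, y3.2} {y3.3} (out.j = its outer ports)
after w3, the pattern on (y5, y4, y2, y1, y3) reads {out.1, out.2, y2.2, y2.3, y4.3, y5.3} {out.3} {y1.1} {y1.2} {y1.3, y3.1, y3.2} {y2.1, y4.1, y5.1} {y3.3} {y4.2, y5.2} (out.j = its outer ports)


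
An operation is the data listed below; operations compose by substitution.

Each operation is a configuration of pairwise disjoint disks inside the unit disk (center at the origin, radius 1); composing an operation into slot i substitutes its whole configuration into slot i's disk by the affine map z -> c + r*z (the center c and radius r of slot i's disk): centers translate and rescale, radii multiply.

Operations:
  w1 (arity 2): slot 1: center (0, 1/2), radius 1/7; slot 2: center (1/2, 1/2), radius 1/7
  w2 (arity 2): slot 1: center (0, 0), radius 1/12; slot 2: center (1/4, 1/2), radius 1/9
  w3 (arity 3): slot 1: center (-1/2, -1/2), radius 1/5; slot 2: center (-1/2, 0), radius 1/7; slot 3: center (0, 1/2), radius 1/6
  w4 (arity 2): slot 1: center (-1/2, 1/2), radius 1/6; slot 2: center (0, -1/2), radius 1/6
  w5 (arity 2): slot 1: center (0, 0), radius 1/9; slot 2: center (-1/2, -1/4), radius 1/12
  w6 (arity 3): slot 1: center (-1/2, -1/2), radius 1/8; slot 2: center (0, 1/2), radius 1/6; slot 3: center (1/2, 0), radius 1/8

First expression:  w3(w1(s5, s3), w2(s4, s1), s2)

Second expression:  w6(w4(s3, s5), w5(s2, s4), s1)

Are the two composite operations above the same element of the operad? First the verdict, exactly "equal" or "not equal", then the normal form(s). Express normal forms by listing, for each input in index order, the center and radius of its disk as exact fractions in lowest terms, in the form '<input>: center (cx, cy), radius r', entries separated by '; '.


not equal: they reduce to s1: center (-13/28, 1/14), radius 1/63; s2: center (0, 1/2), radius 1/6; s3: center (-2/5, -2/5), radius 1/35; s4: center (-1/2, 0), radius 1/84; s5: center (-1/2, -2/5), radius 1/35 and s1: center (1/2, 0), radius 1/8; s2: center (0, 1/2), radius 1/54; s3: center (-9/16, -7/16), radius 1/48; s4: center (-1/12, 11/24), radius 1/72; s5: center (-1/2, -9/16), radius 1/48


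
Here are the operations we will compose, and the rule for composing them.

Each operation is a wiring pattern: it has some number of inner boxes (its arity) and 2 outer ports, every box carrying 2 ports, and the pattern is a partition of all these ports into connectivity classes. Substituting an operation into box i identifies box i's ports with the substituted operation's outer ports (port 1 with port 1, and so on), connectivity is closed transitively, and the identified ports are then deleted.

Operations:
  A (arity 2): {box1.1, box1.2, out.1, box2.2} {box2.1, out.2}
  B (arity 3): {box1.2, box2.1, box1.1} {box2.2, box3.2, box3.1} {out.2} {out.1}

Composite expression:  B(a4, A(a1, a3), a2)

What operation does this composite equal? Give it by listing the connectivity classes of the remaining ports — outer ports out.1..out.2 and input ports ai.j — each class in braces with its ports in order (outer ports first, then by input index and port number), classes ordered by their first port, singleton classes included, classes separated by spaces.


{out.1} {out.2} {a1.1, a1.2, a3.2, a4.1, a4.2} {a2.1, a2.2, a3.1}

Reachability decides: close wires over B-identified ports.
through A, on inputs (a1, a3): {out.1, a1.1, a1.2, a3.2} {out.2, a3.1} (out.j = stage outer ports)
through B, on inputs (a4, a1, a3, a2): {out.1} {out.2} {a1.1, a1.2, a3.2, a4.1, a4.2} {a2.1, a2.2, a3.1} (out.j = stage outer ports)


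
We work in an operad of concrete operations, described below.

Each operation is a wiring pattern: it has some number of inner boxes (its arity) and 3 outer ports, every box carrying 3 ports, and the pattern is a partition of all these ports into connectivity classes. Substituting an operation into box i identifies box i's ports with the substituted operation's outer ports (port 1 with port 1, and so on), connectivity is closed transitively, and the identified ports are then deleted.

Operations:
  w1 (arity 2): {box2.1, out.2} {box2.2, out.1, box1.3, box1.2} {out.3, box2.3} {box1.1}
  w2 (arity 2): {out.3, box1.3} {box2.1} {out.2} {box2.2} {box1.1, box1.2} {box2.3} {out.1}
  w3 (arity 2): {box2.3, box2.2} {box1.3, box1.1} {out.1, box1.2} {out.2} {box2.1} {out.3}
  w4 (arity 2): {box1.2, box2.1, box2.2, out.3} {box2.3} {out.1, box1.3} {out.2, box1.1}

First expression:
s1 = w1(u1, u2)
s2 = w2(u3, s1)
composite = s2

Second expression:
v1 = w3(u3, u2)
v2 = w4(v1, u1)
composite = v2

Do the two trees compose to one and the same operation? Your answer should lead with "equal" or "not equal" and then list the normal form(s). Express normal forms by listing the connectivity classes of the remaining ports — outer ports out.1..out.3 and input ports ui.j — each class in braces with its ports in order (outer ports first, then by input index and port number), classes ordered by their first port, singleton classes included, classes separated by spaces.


not equal; the first gives {out.1} {out.2} {out.3, u3.3} {u1.1} {u1.2, u1.3, u2.2} {u2.1} {u2.3} {u3.1, u3.2} and the second {out.1} {out.2, u3.2} {out.3, u1.1, u1.2} {u1.3} {u2.1} {u2.2, u2.3} {u3.1, u3.3}

In normal form, the first expression is {out.1} {out.2} {out.3, u3.3} {u1.1} {u1.2, u1.3, u2.2} {u2.1} {u2.3} {u3.1, u3.2}
In normal form, the second expression is {out.1} {out.2, u3.2} {out.3, u1.1, u1.2} {u1.3} {u2.1} {u2.2, u2.3} {u3.1, u3.3}
No match — not equal.


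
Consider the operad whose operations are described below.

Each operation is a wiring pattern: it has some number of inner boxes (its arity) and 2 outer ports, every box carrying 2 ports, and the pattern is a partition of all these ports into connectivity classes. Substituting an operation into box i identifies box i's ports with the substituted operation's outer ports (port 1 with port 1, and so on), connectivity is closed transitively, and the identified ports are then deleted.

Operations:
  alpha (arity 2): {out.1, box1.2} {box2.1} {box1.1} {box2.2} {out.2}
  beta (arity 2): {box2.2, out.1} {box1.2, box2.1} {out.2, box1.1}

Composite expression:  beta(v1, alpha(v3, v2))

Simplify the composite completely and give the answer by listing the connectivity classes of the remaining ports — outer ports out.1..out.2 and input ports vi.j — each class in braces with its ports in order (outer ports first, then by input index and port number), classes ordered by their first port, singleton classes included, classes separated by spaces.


{out.1} {out.2, v1.1} {v1.2, v3.2} {v2.1} {v2.2} {v3.1}

Substituting into beta glues patterns; closure does the rest.
stage alpha: inputs (v3, v2), connectivity {out.1, v3.2} {out.2} {v2.1} {v2.2} {v3.1}, out.j its boundary
stage beta: inputs (v1, v3, v2), connectivity {out.1} {out.2, v1.1} {v1.2, v3.2} {v2.1} {v2.2} {v3.1}, out.j its boundary


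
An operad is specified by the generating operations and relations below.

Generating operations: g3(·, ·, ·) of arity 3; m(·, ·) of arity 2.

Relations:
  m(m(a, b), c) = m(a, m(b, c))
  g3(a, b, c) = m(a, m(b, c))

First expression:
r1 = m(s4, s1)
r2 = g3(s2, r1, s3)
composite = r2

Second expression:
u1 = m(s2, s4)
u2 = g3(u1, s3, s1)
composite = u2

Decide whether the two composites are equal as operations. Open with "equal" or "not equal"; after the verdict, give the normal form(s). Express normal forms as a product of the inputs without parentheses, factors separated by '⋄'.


not equal — first s2 ⋄ s4 ⋄ s1 ⋄ s3, second s2 ⋄ s4 ⋄ s3 ⋄ s1

The first expression reduces to s2 ⋄ s4 ⋄ s1 ⋄ s3
The second expression reduces to s2 ⋄ s4 ⋄ s3 ⋄ s1
They disagree, so not equal.


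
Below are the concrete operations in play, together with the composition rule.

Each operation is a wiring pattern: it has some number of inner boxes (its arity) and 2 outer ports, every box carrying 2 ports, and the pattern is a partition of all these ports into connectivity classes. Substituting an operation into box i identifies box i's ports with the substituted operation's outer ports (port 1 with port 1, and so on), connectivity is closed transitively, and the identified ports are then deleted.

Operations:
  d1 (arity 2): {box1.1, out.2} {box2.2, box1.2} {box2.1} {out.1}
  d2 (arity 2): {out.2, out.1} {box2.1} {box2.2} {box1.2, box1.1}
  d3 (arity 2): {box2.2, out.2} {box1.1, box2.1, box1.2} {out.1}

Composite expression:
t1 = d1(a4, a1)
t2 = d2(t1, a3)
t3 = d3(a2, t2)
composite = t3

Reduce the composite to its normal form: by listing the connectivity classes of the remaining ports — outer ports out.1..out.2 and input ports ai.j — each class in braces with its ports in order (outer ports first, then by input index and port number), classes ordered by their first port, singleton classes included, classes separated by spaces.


{out.1} {out.2, a2.1, a2.2} {a1.1} {a1.2, a4.2} {a3.1} {a3.2} {a4.1}

After gluing at d3, chains via deleted ports link the a-ports.
stage d1: inputs (a4, a1), connectivity {out.1} {out.2, a4.1} {a1.1} {a1.2, a4.2}, out.j its boundary
stage d2: inputs (a4, a1, a3), connectivity {out.1, out.2} {a1.1} {a1.2, a4.2} {a3.1} {a3.2} {a4.1}, out.j its boundary
stage d3: inputs (a2, a4, a1, a3), connectivity {out.1} {out.2, a2.1, a2.2} {a1.1} {a1.2, a4.2} {a3.1} {a3.2} {a4.1}, out.j its boundary


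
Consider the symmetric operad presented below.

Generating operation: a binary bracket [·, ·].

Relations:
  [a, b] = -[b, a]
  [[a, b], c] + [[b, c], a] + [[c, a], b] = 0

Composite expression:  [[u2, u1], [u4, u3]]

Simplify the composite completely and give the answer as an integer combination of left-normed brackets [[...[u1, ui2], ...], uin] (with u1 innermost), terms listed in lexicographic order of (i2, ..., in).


[[[u1, u2], u3], u4] - [[[u1, u2], u4], u3]


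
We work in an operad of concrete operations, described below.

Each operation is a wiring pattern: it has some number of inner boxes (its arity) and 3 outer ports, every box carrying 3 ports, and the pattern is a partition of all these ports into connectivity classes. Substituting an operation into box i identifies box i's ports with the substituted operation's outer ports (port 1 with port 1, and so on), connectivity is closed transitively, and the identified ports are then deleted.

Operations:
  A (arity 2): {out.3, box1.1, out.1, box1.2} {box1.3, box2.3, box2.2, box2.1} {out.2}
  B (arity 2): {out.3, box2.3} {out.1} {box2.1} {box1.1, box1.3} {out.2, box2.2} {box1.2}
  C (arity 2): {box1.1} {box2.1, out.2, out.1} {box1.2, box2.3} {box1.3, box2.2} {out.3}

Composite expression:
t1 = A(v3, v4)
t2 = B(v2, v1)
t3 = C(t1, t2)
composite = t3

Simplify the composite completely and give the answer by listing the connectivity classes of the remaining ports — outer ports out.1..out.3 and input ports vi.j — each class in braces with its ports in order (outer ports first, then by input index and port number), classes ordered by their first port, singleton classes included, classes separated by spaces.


{out.1, out.2} {out.3} {v1.1} {v1.2, v3.1, v3.2} {v1.3} {v2.1, v2.3} {v2.2} {v3.3, v4.1, v4.2, v4.3}

Substituting into C glues patterns; closure does the rest.
stage A: inputs (v3, v4), connectivity {out.1, out.3, v3.1, v3.2} {out.2} {v3.3, v4.1, v4.2, v4.3}, out.j its boundary
stage B: inputs (v2, v1), connectivity {out.1} {out.2, v1.2} {out.3, v1.3} {v1.1} {v2.1, v2.3} {v2.2}, out.j its boundary
stage C: inputs (v3, v4, v2, v1), connectivity {out.1, out.2} {out.3} {v1.1} {v1.2, v3.1, v3.2} {v1.3} {v2.1, v2.3} {v2.2} {v3.3, v4.1, v4.2, v4.3}, out.j its boundary


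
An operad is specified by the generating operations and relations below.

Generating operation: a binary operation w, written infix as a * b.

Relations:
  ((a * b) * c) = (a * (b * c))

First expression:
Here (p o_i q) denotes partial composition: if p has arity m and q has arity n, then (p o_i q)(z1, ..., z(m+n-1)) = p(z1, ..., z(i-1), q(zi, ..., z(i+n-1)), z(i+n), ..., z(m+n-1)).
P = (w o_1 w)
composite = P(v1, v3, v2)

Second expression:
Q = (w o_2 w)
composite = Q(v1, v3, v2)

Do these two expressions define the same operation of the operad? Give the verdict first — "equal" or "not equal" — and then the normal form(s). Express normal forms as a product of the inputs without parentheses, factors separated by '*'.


equal; both compose to v1 * v3 * v2

Normal form of the first expression: v1 * v3 * v2
Normal form of the second expression: v1 * v3 * v2
The normal forms match — equal.


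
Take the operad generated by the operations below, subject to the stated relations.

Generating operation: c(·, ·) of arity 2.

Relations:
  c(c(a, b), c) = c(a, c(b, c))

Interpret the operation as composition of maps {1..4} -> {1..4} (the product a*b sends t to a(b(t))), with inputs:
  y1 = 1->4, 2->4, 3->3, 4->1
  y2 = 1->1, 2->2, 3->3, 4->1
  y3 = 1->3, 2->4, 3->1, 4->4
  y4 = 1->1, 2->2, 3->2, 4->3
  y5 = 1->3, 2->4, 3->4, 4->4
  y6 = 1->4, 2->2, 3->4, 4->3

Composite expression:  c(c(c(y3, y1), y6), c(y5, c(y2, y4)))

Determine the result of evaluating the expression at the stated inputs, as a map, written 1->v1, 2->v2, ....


1->3, 2->1, 3->1, 4->1


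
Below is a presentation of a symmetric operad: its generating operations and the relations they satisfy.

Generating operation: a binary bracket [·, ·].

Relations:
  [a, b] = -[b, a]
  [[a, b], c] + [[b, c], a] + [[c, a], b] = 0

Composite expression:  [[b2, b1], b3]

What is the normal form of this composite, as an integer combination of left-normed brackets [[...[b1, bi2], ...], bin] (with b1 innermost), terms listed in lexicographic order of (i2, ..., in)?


-[[b1, b2], b3]

A multilinear Lie element is pinned by b1-initial words (b1 innermost).
Composite bracket: [[b2, b1], b3]
Under [a, b] = ab - ba we get 4 signed associative words (2^2 = 4).
Collect the words opening with b1:
  the word b1b2b3 carries sign -1 and contributes -[[b1, b2], b3]


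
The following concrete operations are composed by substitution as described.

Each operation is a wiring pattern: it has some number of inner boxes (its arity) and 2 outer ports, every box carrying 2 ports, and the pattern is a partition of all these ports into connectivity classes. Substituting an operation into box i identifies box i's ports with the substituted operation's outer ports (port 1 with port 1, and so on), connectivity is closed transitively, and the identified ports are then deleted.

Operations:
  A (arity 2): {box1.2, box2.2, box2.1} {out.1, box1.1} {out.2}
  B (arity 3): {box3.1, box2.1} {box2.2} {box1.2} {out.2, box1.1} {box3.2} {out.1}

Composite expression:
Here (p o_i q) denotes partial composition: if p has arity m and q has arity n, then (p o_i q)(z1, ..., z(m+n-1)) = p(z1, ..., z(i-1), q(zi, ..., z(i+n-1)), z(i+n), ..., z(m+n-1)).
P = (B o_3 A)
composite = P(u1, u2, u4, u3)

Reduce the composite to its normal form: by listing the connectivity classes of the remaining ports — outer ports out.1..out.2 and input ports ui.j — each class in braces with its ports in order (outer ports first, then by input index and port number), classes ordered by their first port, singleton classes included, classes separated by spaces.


{out.1} {out.2, u1.1} {u1.2} {u2.1, u4.1} {u2.2} {u3.1, u3.2, u4.2}

Substituting into B glues patterns; closure does the rest.
composing A on (u4, u3), with out.j its own outer ports: {out.1, u4.1} {out.2} {u3.1, u3.2, u4.2}
composing B on (u1, u2, u4, u3), with out.j its own outer ports: {out.1} {out.2, u1.1} {u1.2} {u2.1, u4.1} {u2.2} {u3.1, u3.2, u4.2}


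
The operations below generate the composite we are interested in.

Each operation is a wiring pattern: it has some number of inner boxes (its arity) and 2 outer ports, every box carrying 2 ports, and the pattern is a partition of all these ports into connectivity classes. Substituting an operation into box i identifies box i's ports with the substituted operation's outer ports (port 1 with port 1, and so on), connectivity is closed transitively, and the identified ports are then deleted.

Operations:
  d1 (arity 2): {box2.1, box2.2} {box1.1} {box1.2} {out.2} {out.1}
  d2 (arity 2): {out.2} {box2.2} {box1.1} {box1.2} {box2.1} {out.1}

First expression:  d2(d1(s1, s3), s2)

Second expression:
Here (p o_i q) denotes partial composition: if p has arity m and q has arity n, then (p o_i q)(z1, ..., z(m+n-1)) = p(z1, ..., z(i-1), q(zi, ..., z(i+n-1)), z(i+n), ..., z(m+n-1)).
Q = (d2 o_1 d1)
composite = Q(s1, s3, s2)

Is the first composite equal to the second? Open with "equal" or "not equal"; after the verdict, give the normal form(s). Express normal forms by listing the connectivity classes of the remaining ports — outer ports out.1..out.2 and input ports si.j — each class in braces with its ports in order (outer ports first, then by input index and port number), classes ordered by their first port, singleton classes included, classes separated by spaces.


equal: each reduces to {out.1} {out.2} {s1.1} {s1.2} {s2.1} {s2.2} {s3.1, s3.2}

The first expression, normalized: {out.1} {out.2} {s1.1} {s1.2} {s2.1} {s2.2} {s3.1, s3.2}
The second expression, normalized: {out.1} {out.2} {s1.1} {s1.2} {s2.1} {s2.2} {s3.1, s3.2}
The forms coincide; equal.


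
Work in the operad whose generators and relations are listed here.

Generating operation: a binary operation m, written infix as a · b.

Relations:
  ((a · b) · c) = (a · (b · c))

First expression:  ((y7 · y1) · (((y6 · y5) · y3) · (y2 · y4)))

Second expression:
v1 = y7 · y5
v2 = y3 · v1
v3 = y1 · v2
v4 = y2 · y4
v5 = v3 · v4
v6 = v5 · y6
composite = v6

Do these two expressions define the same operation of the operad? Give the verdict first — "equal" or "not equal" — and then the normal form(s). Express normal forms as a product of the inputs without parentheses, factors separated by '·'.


not equal: they reduce to y7 · y1 · y6 · y5 · y3 · y2 · y4 and y1 · y3 · y7 · y5 · y2 · y4 · y6

In normal form, the first expression is y7 · y1 · y6 · y5 · y3 · y2 · y4
In normal form, the second expression is y1 · y3 · y7 · y5 · y2 · y4 · y6
They disagree, so not equal.


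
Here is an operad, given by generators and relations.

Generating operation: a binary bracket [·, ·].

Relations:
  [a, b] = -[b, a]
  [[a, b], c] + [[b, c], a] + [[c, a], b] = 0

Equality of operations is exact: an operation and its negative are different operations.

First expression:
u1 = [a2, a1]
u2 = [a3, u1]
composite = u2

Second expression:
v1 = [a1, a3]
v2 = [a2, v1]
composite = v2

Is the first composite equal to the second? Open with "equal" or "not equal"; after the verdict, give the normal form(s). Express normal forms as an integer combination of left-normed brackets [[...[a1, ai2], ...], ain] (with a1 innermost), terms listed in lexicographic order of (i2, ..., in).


not equal: they reduce to [[a1, a2], a3] and -[[a1, a3], a2]

The first expression reduces to [[a1, a2], a3]
The second expression reduces to -[[a1, a3], a2]
Distinct normal forms: not equal.


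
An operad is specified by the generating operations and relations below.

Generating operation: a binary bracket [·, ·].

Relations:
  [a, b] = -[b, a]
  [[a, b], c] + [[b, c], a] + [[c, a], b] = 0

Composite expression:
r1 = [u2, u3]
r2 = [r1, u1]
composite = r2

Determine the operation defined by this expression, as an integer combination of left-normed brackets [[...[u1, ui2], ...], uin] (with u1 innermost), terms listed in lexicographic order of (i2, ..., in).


-[[u1, u2], u3] + [[u1, u3], u2]


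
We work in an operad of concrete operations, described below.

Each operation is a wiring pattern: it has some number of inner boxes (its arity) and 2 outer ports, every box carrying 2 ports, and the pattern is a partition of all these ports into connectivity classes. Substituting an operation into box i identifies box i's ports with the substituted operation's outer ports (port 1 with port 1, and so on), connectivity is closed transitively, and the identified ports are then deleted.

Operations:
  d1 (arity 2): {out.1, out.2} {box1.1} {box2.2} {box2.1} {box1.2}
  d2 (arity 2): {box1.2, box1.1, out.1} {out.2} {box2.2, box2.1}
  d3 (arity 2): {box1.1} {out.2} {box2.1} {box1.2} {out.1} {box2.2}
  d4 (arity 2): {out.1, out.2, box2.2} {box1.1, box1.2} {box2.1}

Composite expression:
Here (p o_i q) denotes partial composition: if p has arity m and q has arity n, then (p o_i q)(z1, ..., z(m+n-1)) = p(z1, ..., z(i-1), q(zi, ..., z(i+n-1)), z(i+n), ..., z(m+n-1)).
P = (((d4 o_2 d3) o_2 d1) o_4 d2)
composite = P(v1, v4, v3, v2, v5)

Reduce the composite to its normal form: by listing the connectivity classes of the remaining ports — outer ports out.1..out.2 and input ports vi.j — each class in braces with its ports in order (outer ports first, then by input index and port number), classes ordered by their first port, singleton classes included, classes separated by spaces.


{out.1, out.2} {v1.1, v1.2} {v2.1, v2.2} {v3.1} {v3.2} {v4.1} {v4.2} {v5.1, v5.2}

Substituting into d4 glues patterns; closure does the rest.
the subtree at d1 composes to {out.1, out.2} {v3.1} {v3.2} {v4.1} {v4.2} on (v4, v3); out.j = own outer ports
the subtree at d2 composes to {out.1, v2.1, v2.2} {out.2} {v5.1, v5.2} on (v2, v5); out.j = own outer ports
the subtree at d3 composes to {out.1} {out.2} {v2.1, v2.2} {v3.1} {v3.2} {v4.1} {v4.2} {v5.1, v5.2} on (v4, v3, v2, v5); out.j = own outer ports
the subtree at d4 composes to {out.1, out.2} {v1.1, v1.2} {v2.1, v2.2} {v3.1} {v3.2} {v4.1} {v4.2} {v5.1, v5.2} on (v1, v4, v3, v2, v5); out.j = own outer ports
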